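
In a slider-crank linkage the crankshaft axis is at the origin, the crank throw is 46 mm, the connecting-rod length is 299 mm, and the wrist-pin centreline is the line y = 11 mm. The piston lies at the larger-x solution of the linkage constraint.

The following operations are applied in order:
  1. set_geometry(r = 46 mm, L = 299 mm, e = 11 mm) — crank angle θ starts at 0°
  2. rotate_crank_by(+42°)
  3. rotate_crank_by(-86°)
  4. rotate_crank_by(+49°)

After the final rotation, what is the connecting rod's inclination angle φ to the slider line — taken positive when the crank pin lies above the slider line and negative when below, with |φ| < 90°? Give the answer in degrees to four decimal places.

-1.3397

set_geometry: r = 46 mm, L = 299 mm, e = 11 mm; θ ← 0°
rotate_crank_by(+42°): θ ← 0° +42° = 42°
rotate_crank_by(-86°): θ ← 42° -86° = -44°
rotate_crank_by(+49°): θ ← -44° +49° = 5°
crank pin P = (r cos θ, r sin θ) = (45.824956, 4.009164)
h = r sin θ − e = 4.009164 − 11 = -6.990836
sin φ = h / L = -6.990836 / 299 = -0.02338072
φ = arcsin(-0.02338072) = -1.339739°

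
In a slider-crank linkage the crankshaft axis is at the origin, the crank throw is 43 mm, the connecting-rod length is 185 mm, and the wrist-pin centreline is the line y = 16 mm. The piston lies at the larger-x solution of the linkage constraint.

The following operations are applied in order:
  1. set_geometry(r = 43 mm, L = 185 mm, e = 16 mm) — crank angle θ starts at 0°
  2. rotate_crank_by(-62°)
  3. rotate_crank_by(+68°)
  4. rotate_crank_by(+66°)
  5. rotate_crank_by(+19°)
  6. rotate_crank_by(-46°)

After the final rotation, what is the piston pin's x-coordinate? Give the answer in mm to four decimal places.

214.8439

set_geometry: r = 43 mm, L = 185 mm, e = 16 mm; θ ← 0°
rotate_crank_by(-62°): θ ← 0° -62° = -62°
rotate_crank_by(+68°): θ ← -62° +68° = 6°
rotate_crank_by(+66°): θ ← 6° +66° = 72°
rotate_crank_by(+19°): θ ← 72° +19° = 91°
rotate_crank_by(-46°): θ ← 91° -46° = 45°
crank pin P = (r cos θ, r sin θ) = (30.405592, 30.405592)
h = r sin θ − e = 30.405592 − 16 = 14.405592
x = r cos θ + √(L² − h²) = 30.405592 + √(34225.0 − 207.5211) = 30.405592 + 184.438279 = 214.843871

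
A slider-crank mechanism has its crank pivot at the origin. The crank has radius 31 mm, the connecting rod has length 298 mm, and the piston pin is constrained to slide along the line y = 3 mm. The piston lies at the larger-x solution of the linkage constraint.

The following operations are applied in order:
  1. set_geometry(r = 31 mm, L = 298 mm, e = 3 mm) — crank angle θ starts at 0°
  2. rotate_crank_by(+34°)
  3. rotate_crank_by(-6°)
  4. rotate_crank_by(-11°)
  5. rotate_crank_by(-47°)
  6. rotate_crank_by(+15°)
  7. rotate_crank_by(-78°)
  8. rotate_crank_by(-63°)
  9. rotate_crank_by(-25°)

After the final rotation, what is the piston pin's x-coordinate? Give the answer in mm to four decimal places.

set_geometry: r = 31 mm, L = 298 mm, e = 3 mm; θ ← 0°
rotate_crank_by(+34°): θ ← 0° +34° = 34°
rotate_crank_by(-6°): θ ← 34° -6° = 28°
rotate_crank_by(-11°): θ ← 28° -11° = 17°
rotate_crank_by(-47°): θ ← 17° -47° = -30°
rotate_crank_by(+15°): θ ← -30° +15° = -15°
rotate_crank_by(-78°): θ ← -15° -78° = -93°
rotate_crank_by(-63°): θ ← -93° -63° = -156°
rotate_crank_by(-25°): θ ← -156° -25° = -181°
crank pin P = (r cos θ, r sin θ) = (-30.995279, 0.541025)
h = r sin θ − e = 0.541025 − 3 = -2.458975
x = r cos θ + √(L² − h²) = -30.995279 + √(88804.0 − 6.0466) = -30.995279 + 297.989855 = 266.994576

266.9946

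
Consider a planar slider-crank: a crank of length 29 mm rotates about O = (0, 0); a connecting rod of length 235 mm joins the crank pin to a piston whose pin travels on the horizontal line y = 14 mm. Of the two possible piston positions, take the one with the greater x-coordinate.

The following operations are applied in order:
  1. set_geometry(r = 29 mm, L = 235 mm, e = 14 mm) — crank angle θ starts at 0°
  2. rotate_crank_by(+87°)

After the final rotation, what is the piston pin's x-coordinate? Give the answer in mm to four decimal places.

236.0411

set_geometry: r = 29 mm, L = 235 mm, e = 14 mm; θ ← 0°
rotate_crank_by(+87°): θ ← 0° +87° = 87°
crank pin P = (r cos θ, r sin θ) = (1.517743, 28.960257)
h = r sin θ − e = 28.960257 − 14 = 14.960257
x = r cos θ + √(L² − h²) = 1.517743 + √(55225.0 − 223.8093) = 1.517743 + 234.523327 = 236.041069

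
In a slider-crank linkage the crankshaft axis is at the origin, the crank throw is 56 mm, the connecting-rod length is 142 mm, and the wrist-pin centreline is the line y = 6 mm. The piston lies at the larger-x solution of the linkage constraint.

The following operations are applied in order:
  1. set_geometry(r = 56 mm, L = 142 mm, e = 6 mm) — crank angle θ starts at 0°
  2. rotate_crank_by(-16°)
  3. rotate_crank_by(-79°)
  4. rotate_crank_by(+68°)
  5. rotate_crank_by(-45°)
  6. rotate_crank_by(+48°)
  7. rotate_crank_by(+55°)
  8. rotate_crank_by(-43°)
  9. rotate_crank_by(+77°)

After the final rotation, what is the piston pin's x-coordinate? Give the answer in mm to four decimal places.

158.4299

set_geometry: r = 56 mm, L = 142 mm, e = 6 mm; θ ← 0°
rotate_crank_by(-16°): θ ← 0° -16° = -16°
rotate_crank_by(-79°): θ ← -16° -79° = -95°
rotate_crank_by(+68°): θ ← -95° +68° = -27°
rotate_crank_by(-45°): θ ← -27° -45° = -72°
rotate_crank_by(+48°): θ ← -72° +48° = -24°
rotate_crank_by(+55°): θ ← -24° +55° = 31°
rotate_crank_by(-43°): θ ← 31° -43° = -12°
rotate_crank_by(+77°): θ ← -12° +77° = 65°
crank pin P = (r cos θ, r sin θ) = (23.666623, 50.753236)
h = r sin θ − e = 50.753236 − 6 = 44.753236
x = r cos θ + √(L² − h²) = 23.666623 + √(20164.0 − 2002.8521) = 23.666623 + 134.763303 = 158.429926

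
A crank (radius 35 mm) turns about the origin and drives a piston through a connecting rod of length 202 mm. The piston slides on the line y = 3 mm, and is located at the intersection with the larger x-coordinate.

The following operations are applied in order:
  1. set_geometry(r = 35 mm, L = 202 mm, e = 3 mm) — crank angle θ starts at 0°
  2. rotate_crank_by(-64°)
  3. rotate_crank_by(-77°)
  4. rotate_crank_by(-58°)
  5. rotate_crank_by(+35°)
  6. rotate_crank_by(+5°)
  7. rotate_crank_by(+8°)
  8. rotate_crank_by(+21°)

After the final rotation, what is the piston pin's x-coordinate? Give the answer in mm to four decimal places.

set_geometry: r = 35 mm, L = 202 mm, e = 3 mm; θ ← 0°
rotate_crank_by(-64°): θ ← 0° -64° = -64°
rotate_crank_by(-77°): θ ← -64° -77° = -141°
rotate_crank_by(-58°): θ ← -141° -58° = -199°
rotate_crank_by(+35°): θ ← -199° +35° = -164°
rotate_crank_by(+5°): θ ← -164° +5° = -159°
rotate_crank_by(+8°): θ ← -159° +8° = -151°
rotate_crank_by(+21°): θ ← -151° +21° = -130°
crank pin P = (r cos θ, r sin θ) = (-22.497566, -26.811556)
h = r sin θ − e = -26.811556 − 3 = -29.811556
x = r cos θ + √(L² − h²) = -22.497566 + √(40804.0 − 888.7288) = -22.497566 + 199.788066 = 177.290499

177.2905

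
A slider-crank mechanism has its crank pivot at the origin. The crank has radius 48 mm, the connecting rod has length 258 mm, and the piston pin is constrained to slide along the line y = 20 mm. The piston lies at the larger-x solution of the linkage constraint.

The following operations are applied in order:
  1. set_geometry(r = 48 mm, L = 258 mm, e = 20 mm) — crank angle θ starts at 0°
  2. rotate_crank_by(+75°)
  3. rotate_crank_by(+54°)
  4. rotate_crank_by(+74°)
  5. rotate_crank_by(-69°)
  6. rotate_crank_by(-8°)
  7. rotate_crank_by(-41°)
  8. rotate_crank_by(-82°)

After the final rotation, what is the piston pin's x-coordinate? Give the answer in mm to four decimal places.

305.3408

set_geometry: r = 48 mm, L = 258 mm, e = 20 mm; θ ← 0°
rotate_crank_by(+75°): θ ← 0° +75° = 75°
rotate_crank_by(+54°): θ ← 75° +54° = 129°
rotate_crank_by(+74°): θ ← 129° +74° = 203°
rotate_crank_by(-69°): θ ← 203° -69° = 134°
rotate_crank_by(-8°): θ ← 134° -8° = 126°
rotate_crank_by(-41°): θ ← 126° -41° = 85°
rotate_crank_by(-82°): θ ← 85° -82° = 3°
crank pin P = (r cos θ, r sin θ) = (47.934218, 2.512126)
h = r sin θ − e = 2.512126 − 20 = -17.487874
x = r cos θ + √(L² − h²) = 47.934218 + √(66564.0 − 305.8257) = 47.934218 + 257.406632 = 305.340850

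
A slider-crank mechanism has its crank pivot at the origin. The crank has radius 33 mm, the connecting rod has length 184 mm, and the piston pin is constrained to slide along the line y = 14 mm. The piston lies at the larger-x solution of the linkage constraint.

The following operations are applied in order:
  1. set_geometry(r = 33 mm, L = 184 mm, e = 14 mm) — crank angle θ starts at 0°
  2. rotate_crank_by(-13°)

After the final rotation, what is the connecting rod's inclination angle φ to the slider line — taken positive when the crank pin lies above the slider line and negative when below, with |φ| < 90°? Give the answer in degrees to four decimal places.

-6.6862

set_geometry: r = 33 mm, L = 184 mm, e = 14 mm; θ ← 0°
rotate_crank_by(-13°): θ ← 0° -13° = -13°
crank pin P = (r cos θ, r sin θ) = (32.154212, -7.423385)
h = r sin θ − e = -7.423385 − 14 = -21.423385
sin φ = h / L = -21.423385 / 184 = -0.11643144
φ = arcsin(-0.11643144) = -6.686195°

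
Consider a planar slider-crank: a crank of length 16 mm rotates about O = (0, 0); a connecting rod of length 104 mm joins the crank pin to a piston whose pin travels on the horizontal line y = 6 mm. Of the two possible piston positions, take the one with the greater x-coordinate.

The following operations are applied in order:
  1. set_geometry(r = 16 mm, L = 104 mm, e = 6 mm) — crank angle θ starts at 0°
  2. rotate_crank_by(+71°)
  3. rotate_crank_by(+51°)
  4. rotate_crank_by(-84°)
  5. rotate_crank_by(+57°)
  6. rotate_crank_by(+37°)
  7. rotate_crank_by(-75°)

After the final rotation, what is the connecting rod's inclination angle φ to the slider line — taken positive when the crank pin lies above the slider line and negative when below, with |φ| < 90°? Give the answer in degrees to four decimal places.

4.0906

set_geometry: r = 16 mm, L = 104 mm, e = 6 mm; θ ← 0°
rotate_crank_by(+71°): θ ← 0° +71° = 71°
rotate_crank_by(+51°): θ ← 71° +51° = 122°
rotate_crank_by(-84°): θ ← 122° -84° = 38°
rotate_crank_by(+57°): θ ← 38° +57° = 95°
rotate_crank_by(+37°): θ ← 95° +37° = 132°
rotate_crank_by(-75°): θ ← 132° -75° = 57°
crank pin P = (r cos θ, r sin θ) = (8.714225, 13.418729)
h = r sin θ − e = 13.418729 − 6 = 7.418729
sin φ = h / L = 7.418729 / 104 = 0.07133393
φ = arcsin(0.07133393) = 4.090608°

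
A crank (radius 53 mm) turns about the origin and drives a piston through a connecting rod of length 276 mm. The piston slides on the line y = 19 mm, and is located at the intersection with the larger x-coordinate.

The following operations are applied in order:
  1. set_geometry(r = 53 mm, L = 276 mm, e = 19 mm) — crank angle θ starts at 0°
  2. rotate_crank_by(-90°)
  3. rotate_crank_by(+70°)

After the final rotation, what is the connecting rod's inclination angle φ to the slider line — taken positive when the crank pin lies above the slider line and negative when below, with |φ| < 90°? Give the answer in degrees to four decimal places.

set_geometry: r = 53 mm, L = 276 mm, e = 19 mm; θ ← 0°
rotate_crank_by(-90°): θ ← 0° -90° = -90°
rotate_crank_by(+70°): θ ← -90° +70° = -20°
crank pin P = (r cos θ, r sin θ) = (49.803709, -18.127068)
h = r sin θ − e = -18.127068 − 19 = -37.127068
sin φ = h / L = -37.127068 / 276 = -0.13451836
φ = arcsin(-0.13451836) = -7.730770°

-7.7308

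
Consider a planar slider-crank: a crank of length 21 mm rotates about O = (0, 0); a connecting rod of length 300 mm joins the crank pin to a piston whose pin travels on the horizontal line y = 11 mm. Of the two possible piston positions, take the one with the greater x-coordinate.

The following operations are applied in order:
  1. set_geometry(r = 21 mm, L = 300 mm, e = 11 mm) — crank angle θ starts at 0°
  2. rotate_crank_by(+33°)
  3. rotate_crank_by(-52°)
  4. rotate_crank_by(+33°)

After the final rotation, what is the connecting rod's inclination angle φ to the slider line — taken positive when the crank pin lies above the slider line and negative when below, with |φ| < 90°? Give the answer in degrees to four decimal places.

set_geometry: r = 21 mm, L = 300 mm, e = 11 mm; θ ← 0°
rotate_crank_by(+33°): θ ← 0° +33° = 33°
rotate_crank_by(-52°): θ ← 33° -52° = -19°
rotate_crank_by(+33°): θ ← -19° +33° = 14°
crank pin P = (r cos θ, r sin θ) = (20.376210, 5.080360)
h = r sin θ − e = 5.080360 − 11 = -5.919640
sin φ = h / L = -5.919640 / 300 = -0.01973213
φ = arcsin(-0.01973213) = -1.130641°

-1.1306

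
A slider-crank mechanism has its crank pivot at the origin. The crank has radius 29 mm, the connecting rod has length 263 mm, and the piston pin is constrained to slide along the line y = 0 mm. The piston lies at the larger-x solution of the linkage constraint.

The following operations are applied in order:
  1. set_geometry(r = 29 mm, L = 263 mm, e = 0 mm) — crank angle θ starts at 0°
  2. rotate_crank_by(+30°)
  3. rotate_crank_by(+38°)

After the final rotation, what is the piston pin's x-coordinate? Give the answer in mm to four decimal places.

272.4855

set_geometry: r = 29 mm, L = 263 mm, e = 0 mm; θ ← 0°
rotate_crank_by(+30°): θ ← 0° +30° = 30°
rotate_crank_by(+38°): θ ← 30° +38° = 68°
crank pin P = (r cos θ, r sin θ) = (10.863591, 26.888332)
h = r sin θ − e = 26.888332 − 0 = 26.888332
x = r cos θ + √(L² − h²) = 10.863591 + √(69169.0 − 722.9824) = 10.863591 + 261.621898 = 272.485489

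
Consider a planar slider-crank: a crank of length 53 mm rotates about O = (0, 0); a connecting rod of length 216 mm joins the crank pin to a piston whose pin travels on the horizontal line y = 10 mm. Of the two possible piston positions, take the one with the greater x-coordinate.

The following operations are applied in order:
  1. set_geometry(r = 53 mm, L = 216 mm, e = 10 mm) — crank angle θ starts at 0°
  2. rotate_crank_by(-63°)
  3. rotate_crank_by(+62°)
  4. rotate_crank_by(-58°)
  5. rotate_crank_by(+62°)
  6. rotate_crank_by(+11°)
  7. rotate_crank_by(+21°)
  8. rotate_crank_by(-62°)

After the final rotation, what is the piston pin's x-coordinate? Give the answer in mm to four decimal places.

set_geometry: r = 53 mm, L = 216 mm, e = 10 mm; θ ← 0°
rotate_crank_by(-63°): θ ← 0° -63° = -63°
rotate_crank_by(+62°): θ ← -63° +62° = -1°
rotate_crank_by(-58°): θ ← -1° -58° = -59°
rotate_crank_by(+62°): θ ← -59° +62° = 3°
rotate_crank_by(+11°): θ ← 3° +11° = 14°
rotate_crank_by(+21°): θ ← 14° +21° = 35°
rotate_crank_by(-62°): θ ← 35° -62° = -27°
crank pin P = (r cos θ, r sin θ) = (47.223346, -24.061496)
h = r sin θ − e = -24.061496 − 10 = -34.061496
x = r cos θ + √(L² − h²) = 47.223346 + √(46656.0 − 1160.1855) = 47.223346 + 213.297479 = 260.520825

260.5208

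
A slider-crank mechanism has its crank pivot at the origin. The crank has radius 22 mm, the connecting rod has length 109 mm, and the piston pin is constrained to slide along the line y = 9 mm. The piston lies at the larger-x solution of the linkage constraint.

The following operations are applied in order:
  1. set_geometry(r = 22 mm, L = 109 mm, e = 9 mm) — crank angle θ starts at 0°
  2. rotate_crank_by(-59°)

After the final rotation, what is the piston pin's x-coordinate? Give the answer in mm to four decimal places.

116.7109

set_geometry: r = 22 mm, L = 109 mm, e = 9 mm; θ ← 0°
rotate_crank_by(-59°): θ ← 0° -59° = -59°
crank pin P = (r cos θ, r sin θ) = (11.330838, -18.857681)
h = r sin θ − e = -18.857681 − 9 = -27.857681
x = r cos θ + √(L² − h²) = 11.330838 + √(11881.0 − 776.0504) = 11.330838 + 105.380025 = 116.710862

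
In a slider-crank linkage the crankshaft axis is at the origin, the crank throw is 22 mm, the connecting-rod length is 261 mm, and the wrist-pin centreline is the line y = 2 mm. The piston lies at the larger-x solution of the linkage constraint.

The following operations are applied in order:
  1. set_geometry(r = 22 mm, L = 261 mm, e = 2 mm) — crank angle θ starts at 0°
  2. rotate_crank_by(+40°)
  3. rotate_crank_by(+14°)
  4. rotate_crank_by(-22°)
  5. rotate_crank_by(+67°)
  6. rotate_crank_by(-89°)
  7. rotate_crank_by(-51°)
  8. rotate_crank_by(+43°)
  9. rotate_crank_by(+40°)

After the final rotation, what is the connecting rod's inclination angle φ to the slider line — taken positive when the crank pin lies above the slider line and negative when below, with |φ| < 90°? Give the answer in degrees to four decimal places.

set_geometry: r = 22 mm, L = 261 mm, e = 2 mm; θ ← 0°
rotate_crank_by(+40°): θ ← 0° +40° = 40°
rotate_crank_by(+14°): θ ← 40° +14° = 54°
rotate_crank_by(-22°): θ ← 54° -22° = 32°
rotate_crank_by(+67°): θ ← 32° +67° = 99°
rotate_crank_by(-89°): θ ← 99° -89° = 10°
rotate_crank_by(-51°): θ ← 10° -51° = -41°
rotate_crank_by(+43°): θ ← -41° +43° = 2°
rotate_crank_by(+40°): θ ← 2° +40° = 42°
crank pin P = (r cos θ, r sin θ) = (16.349186, 14.720873)
h = r sin θ − e = 14.720873 − 2 = 12.720873
sin φ = h / L = 12.720873 / 261 = 0.04873898
φ = arcsin(0.04873898) = 2.793645°

2.7936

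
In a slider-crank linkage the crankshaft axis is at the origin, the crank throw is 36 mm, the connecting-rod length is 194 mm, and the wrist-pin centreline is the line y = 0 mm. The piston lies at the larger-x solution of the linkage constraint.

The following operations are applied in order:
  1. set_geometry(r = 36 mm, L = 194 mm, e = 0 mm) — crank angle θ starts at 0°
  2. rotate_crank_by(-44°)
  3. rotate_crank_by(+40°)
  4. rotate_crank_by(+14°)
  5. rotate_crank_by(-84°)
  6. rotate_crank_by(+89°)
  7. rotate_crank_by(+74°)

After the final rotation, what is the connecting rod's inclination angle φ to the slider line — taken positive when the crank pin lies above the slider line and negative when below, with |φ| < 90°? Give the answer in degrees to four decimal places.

10.6925

set_geometry: r = 36 mm, L = 194 mm, e = 0 mm; θ ← 0°
rotate_crank_by(-44°): θ ← 0° -44° = -44°
rotate_crank_by(+40°): θ ← -44° +40° = -4°
rotate_crank_by(+14°): θ ← -4° +14° = 10°
rotate_crank_by(-84°): θ ← 10° -84° = -74°
rotate_crank_by(+89°): θ ← -74° +89° = 15°
rotate_crank_by(+74°): θ ← 15° +74° = 89°
crank pin P = (r cos θ, r sin θ) = (0.628287, 35.994517)
h = r sin θ − e = 35.994517 − 0 = 35.994517
sin φ = h / L = 35.994517 / 194 = 0.18553875
φ = arcsin(0.18553875) = 10.692544°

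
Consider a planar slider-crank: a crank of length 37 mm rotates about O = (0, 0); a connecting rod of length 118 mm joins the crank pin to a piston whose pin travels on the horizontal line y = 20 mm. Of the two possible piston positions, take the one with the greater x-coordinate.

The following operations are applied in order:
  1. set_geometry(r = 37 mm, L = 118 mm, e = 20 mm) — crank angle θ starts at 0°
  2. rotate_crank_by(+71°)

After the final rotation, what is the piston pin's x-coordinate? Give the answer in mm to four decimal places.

set_geometry: r = 37 mm, L = 118 mm, e = 20 mm; θ ← 0°
rotate_crank_by(+71°): θ ← 0° +71° = 71°
crank pin P = (r cos θ, r sin θ) = (12.046022, 34.984187)
h = r sin θ − e = 34.984187 − 20 = 14.984187
x = r cos θ + √(L² − h²) = 12.046022 + √(13924.0 − 224.5259) = 12.046022 + 117.044753 = 129.090774

129.0908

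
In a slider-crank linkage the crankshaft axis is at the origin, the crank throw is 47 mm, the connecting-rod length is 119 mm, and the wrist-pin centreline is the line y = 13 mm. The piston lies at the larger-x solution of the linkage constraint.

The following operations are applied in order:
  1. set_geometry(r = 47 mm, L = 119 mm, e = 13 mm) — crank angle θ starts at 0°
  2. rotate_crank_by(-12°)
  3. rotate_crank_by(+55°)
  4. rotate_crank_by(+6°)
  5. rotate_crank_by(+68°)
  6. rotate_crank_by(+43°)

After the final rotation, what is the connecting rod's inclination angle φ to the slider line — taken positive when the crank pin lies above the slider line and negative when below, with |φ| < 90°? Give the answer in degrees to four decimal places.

set_geometry: r = 47 mm, L = 119 mm, e = 13 mm; θ ← 0°
rotate_crank_by(-12°): θ ← 0° -12° = -12°
rotate_crank_by(+55°): θ ← -12° +55° = 43°
rotate_crank_by(+6°): θ ← 43° +6° = 49°
rotate_crank_by(+68°): θ ← 49° +68° = 117°
rotate_crank_by(+43°): θ ← 117° +43° = 160°
crank pin P = (r cos θ, r sin θ) = (-44.165553, 16.074947)
h = r sin θ − e = 16.074947 − 13 = 3.074947
sin φ = h / L = 3.074947 / 119 = 0.02583989
φ = arcsin(0.02583989) = 1.480681°

1.4807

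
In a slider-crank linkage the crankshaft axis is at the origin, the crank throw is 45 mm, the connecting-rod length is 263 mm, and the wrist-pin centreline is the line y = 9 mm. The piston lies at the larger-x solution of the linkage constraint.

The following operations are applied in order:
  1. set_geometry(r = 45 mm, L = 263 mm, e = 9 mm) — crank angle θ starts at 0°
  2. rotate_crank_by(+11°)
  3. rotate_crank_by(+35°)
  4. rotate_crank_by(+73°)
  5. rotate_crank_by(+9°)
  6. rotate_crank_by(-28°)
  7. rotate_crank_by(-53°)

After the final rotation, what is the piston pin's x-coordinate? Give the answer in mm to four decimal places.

set_geometry: r = 45 mm, L = 263 mm, e = 9 mm; θ ← 0°
rotate_crank_by(+11°): θ ← 0° +11° = 11°
rotate_crank_by(+35°): θ ← 11° +35° = 46°
rotate_crank_by(+73°): θ ← 46° +73° = 119°
rotate_crank_by(+9°): θ ← 119° +9° = 128°
rotate_crank_by(-28°): θ ← 128° -28° = 100°
rotate_crank_by(-53°): θ ← 100° -53° = 47°
crank pin P = (r cos θ, r sin θ) = (30.689926, 32.910917)
h = r sin θ − e = 32.910917 − 9 = 23.910917
x = r cos θ + √(L² − h²) = 30.689926 + √(69169.0 − 571.7319) = 30.689926 + 261.910802 = 292.600728

292.6007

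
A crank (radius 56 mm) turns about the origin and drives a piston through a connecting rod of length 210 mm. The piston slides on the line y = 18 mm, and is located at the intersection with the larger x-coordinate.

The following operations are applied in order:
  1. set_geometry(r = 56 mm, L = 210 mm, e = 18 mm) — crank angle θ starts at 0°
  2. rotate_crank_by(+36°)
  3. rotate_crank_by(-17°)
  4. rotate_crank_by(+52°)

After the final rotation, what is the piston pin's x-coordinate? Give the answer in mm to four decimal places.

225.3032

set_geometry: r = 56 mm, L = 210 mm, e = 18 mm; θ ← 0°
rotate_crank_by(+36°): θ ← 0° +36° = 36°
rotate_crank_by(-17°): θ ← 36° -17° = 19°
rotate_crank_by(+52°): θ ← 19° +52° = 71°
crank pin P = (r cos θ, r sin θ) = (18.231817, 52.949040)
h = r sin θ − e = 52.949040 − 18 = 34.949040
x = r cos θ + √(L² − h²) = 18.231817 + √(44100.0 − 1221.4354) = 18.231817 + 207.071400 = 225.303216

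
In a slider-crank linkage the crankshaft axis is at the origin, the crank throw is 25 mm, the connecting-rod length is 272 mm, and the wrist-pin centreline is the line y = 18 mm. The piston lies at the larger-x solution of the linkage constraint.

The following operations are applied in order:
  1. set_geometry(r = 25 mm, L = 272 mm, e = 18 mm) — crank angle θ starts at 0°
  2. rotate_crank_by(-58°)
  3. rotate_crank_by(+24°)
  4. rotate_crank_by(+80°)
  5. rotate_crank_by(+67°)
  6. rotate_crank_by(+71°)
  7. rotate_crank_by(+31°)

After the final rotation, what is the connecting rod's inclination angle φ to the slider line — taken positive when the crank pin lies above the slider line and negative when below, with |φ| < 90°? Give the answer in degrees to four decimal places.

-6.8283

set_geometry: r = 25 mm, L = 272 mm, e = 18 mm; θ ← 0°
rotate_crank_by(-58°): θ ← 0° -58° = -58°
rotate_crank_by(+24°): θ ← -58° +24° = -34°
rotate_crank_by(+80°): θ ← -34° +80° = 46°
rotate_crank_by(+67°): θ ← 46° +67° = 113°
rotate_crank_by(+71°): θ ← 113° +71° = 184°
rotate_crank_by(+31°): θ ← 184° +31° = 215°
crank pin P = (r cos θ, r sin θ) = (-20.478801, -14.339411)
h = r sin θ − e = -14.339411 − 18 = -32.339411
sin φ = h / L = -32.339411 / 272 = -0.11889489
φ = arcsin(-0.11889489) = -6.828328°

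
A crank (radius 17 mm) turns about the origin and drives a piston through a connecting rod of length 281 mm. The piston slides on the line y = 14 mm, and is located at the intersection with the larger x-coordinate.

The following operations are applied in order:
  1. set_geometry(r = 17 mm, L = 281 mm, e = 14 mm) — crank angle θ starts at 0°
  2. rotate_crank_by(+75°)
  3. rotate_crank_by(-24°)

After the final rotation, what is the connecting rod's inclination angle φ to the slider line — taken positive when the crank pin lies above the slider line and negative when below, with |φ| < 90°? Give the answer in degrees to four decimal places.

-0.1608

set_geometry: r = 17 mm, L = 281 mm, e = 14 mm; θ ← 0°
rotate_crank_by(+75°): θ ← 0° +75° = 75°
rotate_crank_by(-24°): θ ← 75° -24° = 51°
crank pin P = (r cos θ, r sin θ) = (10.698447, 13.211481)
h = r sin θ − e = 13.211481 − 14 = -0.788519
sin φ = h / L = -0.788519 / 281 = -0.00280612
φ = arcsin(-0.00280612) = -0.160779°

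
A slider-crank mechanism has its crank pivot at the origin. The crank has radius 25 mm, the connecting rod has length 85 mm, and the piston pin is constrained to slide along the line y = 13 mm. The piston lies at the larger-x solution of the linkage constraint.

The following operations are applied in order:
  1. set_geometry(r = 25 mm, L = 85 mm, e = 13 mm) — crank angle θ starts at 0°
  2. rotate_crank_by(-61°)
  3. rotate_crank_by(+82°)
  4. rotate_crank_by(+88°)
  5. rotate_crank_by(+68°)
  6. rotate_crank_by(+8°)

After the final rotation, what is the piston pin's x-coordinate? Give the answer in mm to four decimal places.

58.7289

set_geometry: r = 25 mm, L = 85 mm, e = 13 mm; θ ← 0°
rotate_crank_by(-61°): θ ← 0° -61° = -61°
rotate_crank_by(+82°): θ ← -61° +82° = 21°
rotate_crank_by(+88°): θ ← 21° +88° = 109°
rotate_crank_by(+68°): θ ← 109° +68° = 177°
rotate_crank_by(+8°): θ ← 177° +8° = 185°
crank pin P = (r cos θ, r sin θ) = (-24.904867, -2.178894)
h = r sin θ − e = -2.178894 − 13 = -15.178894
x = r cos θ + √(L² − h²) = -24.904867 + √(7225.0 − 230.3988) = -24.904867 + 83.633732 = 58.728865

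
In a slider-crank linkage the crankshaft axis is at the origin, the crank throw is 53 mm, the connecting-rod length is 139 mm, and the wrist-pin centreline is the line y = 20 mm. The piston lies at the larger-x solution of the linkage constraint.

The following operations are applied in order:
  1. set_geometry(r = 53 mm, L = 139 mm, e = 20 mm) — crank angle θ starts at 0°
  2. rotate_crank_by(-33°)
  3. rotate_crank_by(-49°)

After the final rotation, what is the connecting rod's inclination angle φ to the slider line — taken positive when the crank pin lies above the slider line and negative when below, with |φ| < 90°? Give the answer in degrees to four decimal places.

set_geometry: r = 53 mm, L = 139 mm, e = 20 mm; θ ← 0°
rotate_crank_by(-33°): θ ← 0° -33° = -33°
rotate_crank_by(-49°): θ ← -33° -49° = -82°
crank pin P = (r cos θ, r sin θ) = (7.376174, -52.484208)
h = r sin θ − e = -52.484208 − 20 = -72.484208
sin φ = h / L = -72.484208 / 139 = -0.52146912
φ = arcsin(-0.52146912) = -31.430849°

-31.4308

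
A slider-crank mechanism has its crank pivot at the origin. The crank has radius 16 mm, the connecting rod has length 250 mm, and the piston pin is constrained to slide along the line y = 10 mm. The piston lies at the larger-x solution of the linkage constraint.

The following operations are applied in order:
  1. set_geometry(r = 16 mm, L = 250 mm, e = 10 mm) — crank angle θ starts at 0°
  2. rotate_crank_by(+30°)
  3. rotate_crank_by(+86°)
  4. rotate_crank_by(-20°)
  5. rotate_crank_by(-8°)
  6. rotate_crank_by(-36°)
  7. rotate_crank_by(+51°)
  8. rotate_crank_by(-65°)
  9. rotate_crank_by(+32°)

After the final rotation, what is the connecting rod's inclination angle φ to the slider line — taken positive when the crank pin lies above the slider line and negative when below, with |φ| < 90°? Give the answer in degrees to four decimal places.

set_geometry: r = 16 mm, L = 250 mm, e = 10 mm; θ ← 0°
rotate_crank_by(+30°): θ ← 0° +30° = 30°
rotate_crank_by(+86°): θ ← 30° +86° = 116°
rotate_crank_by(-20°): θ ← 116° -20° = 96°
rotate_crank_by(-8°): θ ← 96° -8° = 88°
rotate_crank_by(-36°): θ ← 88° -36° = 52°
rotate_crank_by(+51°): θ ← 52° +51° = 103°
rotate_crank_by(-65°): θ ← 103° -65° = 38°
rotate_crank_by(+32°): θ ← 38° +32° = 70°
crank pin P = (r cos θ, r sin θ) = (5.472322, 15.035082)
h = r sin θ − e = 15.035082 − 10 = 5.035082
sin φ = h / L = 5.035082 / 250 = 0.02014033
φ = arcsin(0.02014033) = 1.154034°

1.1540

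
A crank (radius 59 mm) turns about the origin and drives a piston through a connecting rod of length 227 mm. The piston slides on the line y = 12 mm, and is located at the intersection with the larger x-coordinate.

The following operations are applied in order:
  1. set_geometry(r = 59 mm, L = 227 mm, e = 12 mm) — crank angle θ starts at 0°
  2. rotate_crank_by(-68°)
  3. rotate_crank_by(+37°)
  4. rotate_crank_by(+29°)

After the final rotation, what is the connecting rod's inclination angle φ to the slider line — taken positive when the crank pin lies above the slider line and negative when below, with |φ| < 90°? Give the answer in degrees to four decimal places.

-3.5508

set_geometry: r = 59 mm, L = 227 mm, e = 12 mm; θ ← 0°
rotate_crank_by(-68°): θ ← 0° -68° = -68°
rotate_crank_by(+37°): θ ← -68° +37° = -31°
rotate_crank_by(+29°): θ ← -31° +29° = -2°
crank pin P = (r cos θ, r sin θ) = (58.964059, -2.059070)
h = r sin θ − e = -2.059070 − 12 = -14.059070
sin φ = h / L = -14.059070 / 227 = -0.06193423
φ = arcsin(-0.06193423) = -3.550843°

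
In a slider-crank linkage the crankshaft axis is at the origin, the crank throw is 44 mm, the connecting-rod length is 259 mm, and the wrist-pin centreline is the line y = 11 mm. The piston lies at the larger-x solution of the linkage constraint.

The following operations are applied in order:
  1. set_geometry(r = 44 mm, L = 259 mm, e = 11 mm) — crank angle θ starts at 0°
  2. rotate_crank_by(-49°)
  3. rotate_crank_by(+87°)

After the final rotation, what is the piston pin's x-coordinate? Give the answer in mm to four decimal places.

293.1723

set_geometry: r = 44 mm, L = 259 mm, e = 11 mm; θ ← 0°
rotate_crank_by(-49°): θ ← 0° -49° = -49°
rotate_crank_by(+87°): θ ← -49° +87° = 38°
crank pin P = (r cos θ, r sin θ) = (34.672473, 27.089105)
h = r sin θ − e = 27.089105 − 11 = 16.089105
x = r cos θ + √(L² − h²) = 34.672473 + √(67081.0 − 258.8593) = 34.672473 + 258.499789 = 293.172262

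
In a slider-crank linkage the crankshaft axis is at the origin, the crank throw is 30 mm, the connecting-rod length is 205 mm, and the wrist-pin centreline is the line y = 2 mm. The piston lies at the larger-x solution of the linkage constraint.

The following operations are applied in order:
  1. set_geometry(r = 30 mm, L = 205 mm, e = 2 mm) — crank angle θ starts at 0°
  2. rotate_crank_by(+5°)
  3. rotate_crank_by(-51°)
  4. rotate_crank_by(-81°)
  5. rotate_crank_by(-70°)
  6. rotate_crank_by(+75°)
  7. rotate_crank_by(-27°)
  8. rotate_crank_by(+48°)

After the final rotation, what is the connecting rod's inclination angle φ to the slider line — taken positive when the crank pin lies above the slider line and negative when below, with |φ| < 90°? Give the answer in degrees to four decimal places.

set_geometry: r = 30 mm, L = 205 mm, e = 2 mm; θ ← 0°
rotate_crank_by(+5°): θ ← 0° +5° = 5°
rotate_crank_by(-51°): θ ← 5° -51° = -46°
rotate_crank_by(-81°): θ ← -46° -81° = -127°
rotate_crank_by(-70°): θ ← -127° -70° = -197°
rotate_crank_by(+75°): θ ← -197° +75° = -122°
rotate_crank_by(-27°): θ ← -122° -27° = -149°
rotate_crank_by(+48°): θ ← -149° +48° = -101°
crank pin P = (r cos θ, r sin θ) = (-5.724270, -29.448816)
h = r sin θ − e = -29.448816 − 2 = -31.448816
sin φ = h / L = -31.448816 / 205 = -0.15340886
φ = arcsin(-0.15340886) = -8.824527°

-8.8245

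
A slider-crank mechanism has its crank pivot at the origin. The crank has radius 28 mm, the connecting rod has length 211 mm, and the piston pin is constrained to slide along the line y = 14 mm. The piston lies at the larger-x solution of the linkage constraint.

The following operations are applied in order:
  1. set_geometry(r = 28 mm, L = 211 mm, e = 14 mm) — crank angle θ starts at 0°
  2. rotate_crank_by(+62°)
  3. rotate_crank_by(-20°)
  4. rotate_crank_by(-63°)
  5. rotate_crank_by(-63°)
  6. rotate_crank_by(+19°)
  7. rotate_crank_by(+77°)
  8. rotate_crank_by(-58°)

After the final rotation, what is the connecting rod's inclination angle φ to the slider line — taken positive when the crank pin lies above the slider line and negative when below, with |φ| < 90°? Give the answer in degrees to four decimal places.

set_geometry: r = 28 mm, L = 211 mm, e = 14 mm; θ ← 0°
rotate_crank_by(+62°): θ ← 0° +62° = 62°
rotate_crank_by(-20°): θ ← 62° -20° = 42°
rotate_crank_by(-63°): θ ← 42° -63° = -21°
rotate_crank_by(-63°): θ ← -21° -63° = -84°
rotate_crank_by(+19°): θ ← -84° +19° = -65°
rotate_crank_by(+77°): θ ← -65° +77° = 12°
rotate_crank_by(-58°): θ ← 12° -58° = -46°
crank pin P = (r cos θ, r sin θ) = (19.450434, -20.141514)
h = r sin θ − e = -20.141514 − 14 = -34.141514
sin φ = h / L = -34.141514 / 211 = -0.16180813
φ = arcsin(-0.16180813) = -9.311862°

-9.3119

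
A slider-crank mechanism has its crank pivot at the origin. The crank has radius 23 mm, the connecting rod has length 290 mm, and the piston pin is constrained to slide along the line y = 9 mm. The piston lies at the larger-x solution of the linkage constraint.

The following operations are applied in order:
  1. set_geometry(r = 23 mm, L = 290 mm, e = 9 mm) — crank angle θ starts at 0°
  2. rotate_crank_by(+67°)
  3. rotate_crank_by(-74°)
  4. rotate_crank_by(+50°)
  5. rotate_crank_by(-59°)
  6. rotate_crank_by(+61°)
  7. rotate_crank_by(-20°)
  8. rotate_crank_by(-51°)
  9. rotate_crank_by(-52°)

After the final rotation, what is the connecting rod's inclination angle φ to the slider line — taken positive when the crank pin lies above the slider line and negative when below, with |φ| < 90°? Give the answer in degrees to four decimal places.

set_geometry: r = 23 mm, L = 290 mm, e = 9 mm; θ ← 0°
rotate_crank_by(+67°): θ ← 0° +67° = 67°
rotate_crank_by(-74°): θ ← 67° -74° = -7°
rotate_crank_by(+50°): θ ← -7° +50° = 43°
rotate_crank_by(-59°): θ ← 43° -59° = -16°
rotate_crank_by(+61°): θ ← -16° +61° = 45°
rotate_crank_by(-20°): θ ← 45° -20° = 25°
rotate_crank_by(-51°): θ ← 25° -51° = -26°
rotate_crank_by(-52°): θ ← -26° -52° = -78°
crank pin P = (r cos θ, r sin θ) = (4.781969, -22.497395)
h = r sin θ − e = -22.497395 − 9 = -31.497395
sin φ = h / L = -31.497395 / 290 = -0.10861171
φ = arcsin(-0.10861171) = -6.235293°

-6.2353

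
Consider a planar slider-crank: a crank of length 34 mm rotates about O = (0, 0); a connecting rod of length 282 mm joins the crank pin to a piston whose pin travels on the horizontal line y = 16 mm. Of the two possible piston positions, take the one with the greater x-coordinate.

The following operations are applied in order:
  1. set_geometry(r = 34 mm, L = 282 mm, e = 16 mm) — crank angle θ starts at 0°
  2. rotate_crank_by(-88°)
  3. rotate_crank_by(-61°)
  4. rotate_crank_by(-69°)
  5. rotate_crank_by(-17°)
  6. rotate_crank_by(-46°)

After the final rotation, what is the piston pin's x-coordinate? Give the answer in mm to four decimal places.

287.9517

set_geometry: r = 34 mm, L = 282 mm, e = 16 mm; θ ← 0°
rotate_crank_by(-88°): θ ← 0° -88° = -88°
rotate_crank_by(-61°): θ ← -88° -61° = -149°
rotate_crank_by(-69°): θ ← -149° -69° = -218°
rotate_crank_by(-17°): θ ← -218° -17° = -235°
rotate_crank_by(-46°): θ ← -235° -46° = -281°
crank pin P = (r cos θ, r sin θ) = (6.487506, 33.375324)
h = r sin θ − e = 33.375324 − 16 = 17.375324
x = r cos θ + √(L² − h²) = 6.487506 + √(79524.0 − 301.9019) = 6.487506 + 281.464204 = 287.951710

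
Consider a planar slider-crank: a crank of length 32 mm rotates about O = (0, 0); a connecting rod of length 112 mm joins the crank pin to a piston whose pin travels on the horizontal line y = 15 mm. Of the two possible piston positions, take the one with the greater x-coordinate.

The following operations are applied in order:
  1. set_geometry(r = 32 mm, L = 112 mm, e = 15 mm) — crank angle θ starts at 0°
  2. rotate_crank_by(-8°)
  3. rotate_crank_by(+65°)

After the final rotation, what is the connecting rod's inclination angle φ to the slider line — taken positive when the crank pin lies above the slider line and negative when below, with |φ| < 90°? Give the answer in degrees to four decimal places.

6.0670

set_geometry: r = 32 mm, L = 112 mm, e = 15 mm; θ ← 0°
rotate_crank_by(-8°): θ ← 0° -8° = -8°
rotate_crank_by(+65°): θ ← -8° +65° = 57°
crank pin P = (r cos θ, r sin θ) = (17.428449, 26.837458)
h = r sin θ − e = 26.837458 − 15 = 11.837458
sin φ = h / L = 11.837458 / 112 = 0.10569159
φ = arcsin(0.10569159) = 6.067014°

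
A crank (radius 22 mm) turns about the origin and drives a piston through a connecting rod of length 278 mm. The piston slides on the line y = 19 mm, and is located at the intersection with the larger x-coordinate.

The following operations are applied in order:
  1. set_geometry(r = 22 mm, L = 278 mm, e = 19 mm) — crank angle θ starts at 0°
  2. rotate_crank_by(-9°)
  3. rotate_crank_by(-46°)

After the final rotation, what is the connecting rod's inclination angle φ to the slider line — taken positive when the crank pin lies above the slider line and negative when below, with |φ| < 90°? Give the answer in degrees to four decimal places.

-7.6528

set_geometry: r = 22 mm, L = 278 mm, e = 19 mm; θ ← 0°
rotate_crank_by(-9°): θ ← 0° -9° = -9°
rotate_crank_by(-46°): θ ← -9° -46° = -55°
crank pin P = (r cos θ, r sin θ) = (12.618682, -18.021345)
h = r sin θ − e = -18.021345 − 19 = -37.021345
sin φ = h / L = -37.021345 / 278 = -0.13317031
φ = arcsin(-0.13317031) = -7.652831°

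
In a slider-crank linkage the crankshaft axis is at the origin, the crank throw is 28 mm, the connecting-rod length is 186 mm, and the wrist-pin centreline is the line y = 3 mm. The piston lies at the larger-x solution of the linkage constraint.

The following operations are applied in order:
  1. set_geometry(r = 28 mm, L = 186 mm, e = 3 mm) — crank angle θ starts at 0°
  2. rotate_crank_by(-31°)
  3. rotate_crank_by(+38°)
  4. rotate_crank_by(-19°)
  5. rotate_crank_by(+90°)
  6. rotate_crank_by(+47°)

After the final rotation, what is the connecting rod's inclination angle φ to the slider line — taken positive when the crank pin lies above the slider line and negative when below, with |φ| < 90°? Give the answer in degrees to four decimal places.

set_geometry: r = 28 mm, L = 186 mm, e = 3 mm; θ ← 0°
rotate_crank_by(-31°): θ ← 0° -31° = -31°
rotate_crank_by(+38°): θ ← -31° +38° = 7°
rotate_crank_by(-19°): θ ← 7° -19° = -12°
rotate_crank_by(+90°): θ ← -12° +90° = 78°
rotate_crank_by(+47°): θ ← 78° +47° = 125°
crank pin P = (r cos θ, r sin θ) = (-16.060140, 22.936257)
h = r sin θ − e = 22.936257 − 3 = 19.936257
sin φ = h / L = 19.936257 / 186 = 0.10718418
φ = arcsin(0.10718418) = 6.153021°

6.1530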